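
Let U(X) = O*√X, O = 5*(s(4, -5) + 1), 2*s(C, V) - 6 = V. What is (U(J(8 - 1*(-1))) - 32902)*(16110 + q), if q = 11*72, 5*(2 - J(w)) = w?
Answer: -556109604 + 25353*√5 ≈ -5.5605e+8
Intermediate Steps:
s(C, V) = 3 + V/2
O = 15/2 (O = 5*((3 + (½)*(-5)) + 1) = 5*((3 - 5/2) + 1) = 5*(½ + 1) = 5*(3/2) = 15/2 ≈ 7.5000)
J(w) = 2 - w/5
U(X) = 15*√X/2
q = 792
(U(J(8 - 1*(-1))) - 32902)*(16110 + q) = (15*√(2 - (8 - 1*(-1))/5)/2 - 32902)*(16110 + 792) = (15*√(2 - (8 + 1)/5)/2 - 32902)*16902 = (15*√(2 - ⅕*9)/2 - 32902)*16902 = (15*√(2 - 9/5)/2 - 32902)*16902 = (15*√(⅕)/2 - 32902)*16902 = (15*(√5/5)/2 - 32902)*16902 = (3*√5/2 - 32902)*16902 = (-32902 + 3*√5/2)*16902 = -556109604 + 25353*√5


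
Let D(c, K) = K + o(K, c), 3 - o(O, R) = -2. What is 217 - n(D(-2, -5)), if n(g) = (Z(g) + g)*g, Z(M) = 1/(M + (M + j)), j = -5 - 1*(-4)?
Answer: 217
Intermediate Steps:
j = -1 (j = -5 + 4 = -1)
o(O, R) = 5 (o(O, R) = 3 - 1*(-2) = 3 + 2 = 5)
Z(M) = 1/(-1 + 2*M) (Z(M) = 1/(M + (M - 1)) = 1/(M + (-1 + M)) = 1/(-1 + 2*M))
D(c, K) = 5 + K (D(c, K) = K + 5 = 5 + K)
n(g) = g*(g + 1/(-1 + 2*g)) (n(g) = (1/(-1 + 2*g) + g)*g = (g + 1/(-1 + 2*g))*g = g*(g + 1/(-1 + 2*g)))
217 - n(D(-2, -5)) = 217 - (5 - 5)*(1 + (5 - 5)*(-1 + 2*(5 - 5)))/(-1 + 2*(5 - 5)) = 217 - 0*(1 + 0*(-1 + 2*0))/(-1 + 2*0) = 217 - 0*(1 + 0*(-1 + 0))/(-1 + 0) = 217 - 0*(1 + 0*(-1))/(-1) = 217 - 0*(-1)*(1 + 0) = 217 - 0*(-1) = 217 - 1*0 = 217 + 0 = 217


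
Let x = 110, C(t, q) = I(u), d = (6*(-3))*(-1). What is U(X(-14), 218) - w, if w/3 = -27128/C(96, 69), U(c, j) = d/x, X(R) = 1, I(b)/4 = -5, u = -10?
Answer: -223797/55 ≈ -4069.0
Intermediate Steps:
I(b) = -20 (I(b) = 4*(-5) = -20)
d = 18 (d = -18*(-1) = 18)
C(t, q) = -20
U(c, j) = 9/55 (U(c, j) = 18/110 = 18*(1/110) = 9/55)
w = 20346/5 (w = 3*(-27128/(-20)) = 3*(-27128*(-1/20)) = 3*(6782/5) = 20346/5 ≈ 4069.2)
U(X(-14), 218) - w = 9/55 - 1*20346/5 = 9/55 - 20346/5 = -223797/55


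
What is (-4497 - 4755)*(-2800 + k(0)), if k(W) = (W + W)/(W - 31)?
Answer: 25905600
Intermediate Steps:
k(W) = 2*W/(-31 + W) (k(W) = (2*W)/(-31 + W) = 2*W/(-31 + W))
(-4497 - 4755)*(-2800 + k(0)) = (-4497 - 4755)*(-2800 + 2*0/(-31 + 0)) = -9252*(-2800 + 2*0/(-31)) = -9252*(-2800 + 2*0*(-1/31)) = -9252*(-2800 + 0) = -9252*(-2800) = 25905600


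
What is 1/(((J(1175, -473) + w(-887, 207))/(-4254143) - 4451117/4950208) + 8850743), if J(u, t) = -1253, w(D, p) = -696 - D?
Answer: 21058892711744/186386828325788118957 ≈ 1.1298e-7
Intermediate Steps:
1/(((J(1175, -473) + w(-887, 207))/(-4254143) - 4451117/4950208) + 8850743) = 1/(((-1253 + (-696 - 1*(-887)))/(-4254143) - 4451117/4950208) + 8850743) = 1/(((-1253 + (-696 + 887))*(-1/4254143) - 4451117*1/4950208) + 8850743) = 1/(((-1253 + 191)*(-1/4254143) - 4451117/4950208) + 8850743) = 1/((-1062*(-1/4254143) - 4451117/4950208) + 8850743) = 1/((1062/4254143 - 4451117/4950208) + 8850743) = 1/(-18930431106835/21058892711744 + 8850743) = 1/(186386828325788118957/21058892711744) = 21058892711744/186386828325788118957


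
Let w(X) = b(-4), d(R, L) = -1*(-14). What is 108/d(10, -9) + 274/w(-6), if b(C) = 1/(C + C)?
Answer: -15290/7 ≈ -2184.3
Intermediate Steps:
b(C) = 1/(2*C)
d(R, L) = 14
w(X) = -1/8 (w(X) = (1/2)/(-4) = (1/2)*(-1/4) = -1/8)
108/d(10, -9) + 274/w(-6) = 108/14 + 274/(-1/8) = 108*(1/14) + 274*(-8) = 54/7 - 2192 = -15290/7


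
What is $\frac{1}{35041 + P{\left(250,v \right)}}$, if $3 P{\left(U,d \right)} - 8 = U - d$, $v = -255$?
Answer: $\frac{1}{35212} \approx 2.8399 \cdot 10^{-5}$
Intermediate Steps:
$P{\left(U,d \right)} = \frac{8}{3} - \frac{d}{3} + \frac{U}{3}$ ($P{\left(U,d \right)} = \frac{8}{3} + \frac{U - d}{3} = \frac{8}{3} + \left(- \frac{d}{3} + \frac{U}{3}\right) = \frac{8}{3} - \frac{d}{3} + \frac{U}{3}$)
$\frac{1}{35041 + P{\left(250,v \right)}} = \frac{1}{35041 + \left(\frac{8}{3} - -85 + \frac{1}{3} \cdot 250\right)} = \frac{1}{35041 + \left(\frac{8}{3} + 85 + \frac{250}{3}\right)} = \frac{1}{35041 + 171} = \frac{1}{35212}$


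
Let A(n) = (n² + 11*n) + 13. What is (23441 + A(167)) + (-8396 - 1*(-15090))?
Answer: 59874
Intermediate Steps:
A(n) = 13 + n² + 11*n
(23441 + A(167)) + (-8396 - 1*(-15090)) = (23441 + (13 + 167² + 11*167)) + (-8396 - 1*(-15090)) = (23441 + (13 + 27889 + 1837)) + (-8396 + 15090) = (23441 + 29739) + 6694 = 53180 + 6694 = 59874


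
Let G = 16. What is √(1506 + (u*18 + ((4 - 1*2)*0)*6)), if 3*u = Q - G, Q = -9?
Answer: 2*√339 ≈ 36.824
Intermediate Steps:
u = -25/3 (u = (-9 - 1*16)/3 = (-9 - 16)/3 = (⅓)*(-25) = -25/3 ≈ -8.3333)
√(1506 + (u*18 + ((4 - 1*2)*0)*6)) = √(1506 + (-25/3*18 + ((4 - 1*2)*0)*6)) = √(1506 + (-150 + ((4 - 2)*0)*6)) = √(1506 + (-150 + (2*0)*6)) = √(1506 + (-150 + 0*6)) = √(1506 + (-150 + 0)) = √(1506 - 150) = √1356 = 2*√339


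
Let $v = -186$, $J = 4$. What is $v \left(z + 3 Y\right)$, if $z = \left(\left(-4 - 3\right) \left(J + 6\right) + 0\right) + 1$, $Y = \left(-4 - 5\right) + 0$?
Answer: $17856$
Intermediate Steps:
$Y = -9$ ($Y = -9 + 0 = -9$)
$z = -69$ ($z = \left(\left(-4 - 3\right) \left(4 + 6\right) + 0\right) + 1 = \left(\left(-7\right) 10 + 0\right) + 1 = \left(-70 + 0\right) + 1 = -70 + 1 = -69$)
$v \left(z + 3 Y\right) = - 186 \left(-69 + 3 \left(-9\right)\right) = - 186 \left(-69 - 27\right) = \left(-186\right) \left(-96\right) = 17856$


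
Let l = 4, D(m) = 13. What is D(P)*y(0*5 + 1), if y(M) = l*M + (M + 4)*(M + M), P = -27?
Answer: 182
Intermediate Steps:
y(M) = 4*M + 2*M*(4 + M) (y(M) = 4*M + (M + 4)*(M + M) = 4*M + (4 + M)*(2*M) = 4*M + 2*M*(4 + M))
D(P)*y(0*5 + 1) = 13*(2*(0*5 + 1)*(6 + (0*5 + 1))) = 13*(2*(0 + 1)*(6 + (0 + 1))) = 13*(2*1*(6 + 1)) = 13*(2*1*7) = 13*14 = 182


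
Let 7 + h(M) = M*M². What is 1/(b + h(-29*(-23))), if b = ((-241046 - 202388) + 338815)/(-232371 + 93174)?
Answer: 46399/13768483652317 ≈ 3.3699e-9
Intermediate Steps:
h(M) = -7 + M³ (h(M) = -7 + M*M² = -7 + M³)
b = 34873/46399 (b = (-443434 + 338815)/(-139197) = -104619*(-1/139197) = 34873/46399 ≈ 0.75159)
1/(b + h(-29*(-23))) = 1/(34873/46399 + (-7 + (-29*(-23))³)) = 1/(34873/46399 + (-7 + 667³)) = 1/(34873/46399 + (-7 + 296740963)) = 1/(34873/46399 + 296740956) = 1/(13768483652317/46399) = 46399/13768483652317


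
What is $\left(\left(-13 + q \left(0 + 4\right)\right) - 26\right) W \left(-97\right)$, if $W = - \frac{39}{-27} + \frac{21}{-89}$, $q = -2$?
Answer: $\frac{4413112}{801} \approx 5509.5$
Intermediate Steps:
$W = \frac{968}{801}$ ($W = \left(-39\right) \left(- \frac{1}{27}\right) + 21 \left(- \frac{1}{89}\right) = \frac{13}{9} - \frac{21}{89} = \frac{968}{801} \approx 1.2085$)
$\left(\left(-13 + q \left(0 + 4\right)\right) - 26\right) W \left(-97\right) = \left(\left(-13 - 2 \left(0 + 4\right)\right) - 26\right) \frac{968}{801} \left(-97\right) = \left(\left(-13 - 8\right) - 26\right) \frac{968}{801} \left(-97\right) = \left(-21 - 26\right) \frac{968}{801} \left(-97\right) = \left(-47\right) \frac{968}{801} \left(-97\right) = \left(- \frac{45496}{801}\right) \left(-97\right) = \frac{4413112}{801}$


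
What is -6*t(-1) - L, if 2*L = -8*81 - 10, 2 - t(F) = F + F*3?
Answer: 293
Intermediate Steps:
t(F) = 2 - 4*F (t(F) = 2 - (F + F*3) = 2 - (F + 3*F) = 2 - 4*F)
L = -329 (L = (-8*81 - 10)/2 = (-648 - 10)/2 = (1/2)*(-658) = -329)
-6*t(-1) - L = -6*(2 - 4*(-1)) - 1*(-329) = -6*(2 + 4) + 329 = -6*6 + 329 = -36 + 329 = 293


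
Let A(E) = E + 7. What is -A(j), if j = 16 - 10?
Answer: -13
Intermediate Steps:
j = 6
A(E) = 7 + E
-A(j) = -(7 + 6) = -1*13 = -13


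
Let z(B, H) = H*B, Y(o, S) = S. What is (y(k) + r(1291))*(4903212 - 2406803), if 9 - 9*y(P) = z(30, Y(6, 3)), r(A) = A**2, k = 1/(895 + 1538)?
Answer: 4160694980848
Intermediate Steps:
z(B, H) = B*H
k = 1/2433 ≈ 0.00041102
y(P) = -9 (y(P) = 1 - 10*3/3 = 1 - 1/9*90 = 1 - 10 = -9)
(y(k) + r(1291))*(4903212 - 2406803) = (-9 + 1291**2)*(4903212 - 2406803) = (-9 + 1666681)*2496409 = 1666672*2496409 = 4160694980848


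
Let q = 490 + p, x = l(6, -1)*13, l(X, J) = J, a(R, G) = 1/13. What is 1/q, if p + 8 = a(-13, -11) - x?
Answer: 13/6436 ≈ 0.0020199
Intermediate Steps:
a(R, G) = 1/13
x = -13 (x = -1*13 = -13)
p = 66/13 (p = -8 + (1/13 - 1*(-13)) = -8 + (1/13 + 13) = -8 + 170/13 = 66/13 ≈ 5.0769)
q = 6436/13 (q = 490 + 66/13 = 6436/13 ≈ 495.08)
1/q = 1/(6436/13) = 13/6436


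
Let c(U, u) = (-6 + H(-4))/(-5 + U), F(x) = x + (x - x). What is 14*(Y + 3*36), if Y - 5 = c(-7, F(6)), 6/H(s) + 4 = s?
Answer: 12719/8 ≈ 1589.9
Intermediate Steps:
H(s) = 6/(-4 + s)
F(x) = x (F(x) = x + 0 = x)
c(U, u) = -27/(4*(-5 + U)) (c(U, u) = (-6 + 6/(-4 - 4))/(-5 + U) = (-6 + 6/(-8))/(-5 + U) = (-6 + 6*(-⅛))/(-5 + U) = (-6 - ¾)/(-5 + U) = -27/(4*(-5 + U)))
Y = 89/16 (Y = 5 - 27/(-20 + 4*(-7)) = 5 - 27/(-20 - 28) = 5 - 27/(-48) = 5 - 27*(-1/48) = 5 + 9/16 = 89/16 ≈ 5.5625)
14*(Y + 3*36) = 14*(89/16 + 3*36) = 14*(89/16 + 108) = 14*(1817/16) = 12719/8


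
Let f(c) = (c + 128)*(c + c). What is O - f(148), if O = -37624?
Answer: -119320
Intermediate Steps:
f(c) = 2*c*(128 + c) (f(c) = (128 + c)*(2*c) = 2*c*(128 + c))
O - f(148) = -37624 - 2*148*(128 + 148) = -37624 - 2*148*276 = -37624 - 1*81696 = -37624 - 81696 = -119320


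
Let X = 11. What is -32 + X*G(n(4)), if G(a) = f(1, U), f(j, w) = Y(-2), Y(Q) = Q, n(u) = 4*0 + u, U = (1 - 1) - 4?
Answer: -54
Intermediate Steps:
U = -4 (U = 0 - 4 = -4)
n(u) = u (n(u) = 0 + u = u)
f(j, w) = -2
G(a) = -2
-32 + X*G(n(4)) = -32 + 11*(-2) = -32 - 22 = -54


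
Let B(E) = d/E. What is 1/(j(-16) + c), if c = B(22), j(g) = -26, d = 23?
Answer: -22/549 ≈ -0.040073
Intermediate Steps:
B(E) = 23/E
c = 23/22 ≈ 1.0455
1/(j(-16) + c) = 1/(-26 + 23/22) = 1/(-549/22) = -22/549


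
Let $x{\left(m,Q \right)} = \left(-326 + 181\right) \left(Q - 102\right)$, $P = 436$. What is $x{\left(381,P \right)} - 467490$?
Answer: $-515920$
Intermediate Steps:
$x{\left(m,Q \right)} = 14790 - 145 Q$ ($x{\left(m,Q \right)} = - 145 \left(-102 + Q\right) = 14790 - 145 Q$)
$x{\left(381,P \right)} - 467490 = \left(14790 - 63220\right) - 467490 = -48430 - 467490 = -515920$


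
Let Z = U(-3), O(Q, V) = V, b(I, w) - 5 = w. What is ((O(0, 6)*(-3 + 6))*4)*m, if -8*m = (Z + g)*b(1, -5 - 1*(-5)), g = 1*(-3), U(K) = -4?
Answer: 315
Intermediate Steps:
b(I, w) = 5 + w
Z = -4
g = -3
m = 35/8 (m = -(-4 - 3)*(5 + (-5 - 1*(-5)))/8 = -(-7)*(5 + (-5 + 5))/8 = -(-7)*(5 + 0)/8 = -(-7)*5/8 = -⅛*(-35) = 35/8 ≈ 4.3750)
((O(0, 6)*(-3 + 6))*4)*m = ((6*(-3 + 6))*4)*(35/8) = ((6*3)*4)*(35/8) = (18*4)*(35/8) = 72*(35/8) = 315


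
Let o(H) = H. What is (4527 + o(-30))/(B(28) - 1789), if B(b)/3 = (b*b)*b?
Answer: 4497/64067 ≈ 0.070192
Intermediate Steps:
B(b) = 3*b³ (B(b) = 3*((b*b)*b) = 3*(b²*b) = 3*b³)
(4527 + o(-30))/(B(28) - 1789) = (4527 - 30)/(3*28³ - 1789) = 4497/(3*21952 - 1789) = 4497/(65856 - 1789) = 4497/64067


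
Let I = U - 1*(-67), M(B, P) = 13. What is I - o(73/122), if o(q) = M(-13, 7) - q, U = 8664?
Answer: 1063669/122 ≈ 8718.6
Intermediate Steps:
o(q) = 13 - q
I = 8731 (I = 8664 - 1*(-67) = 8664 + 67 = 8731)
I - o(73/122) = 8731 - (13 - 73/122) = 8731 - 1*1513/122 = 8731 - 1513/122 = 1063669/122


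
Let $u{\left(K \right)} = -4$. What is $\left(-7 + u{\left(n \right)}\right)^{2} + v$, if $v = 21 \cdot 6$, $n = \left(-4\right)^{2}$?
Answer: $247$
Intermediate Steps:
$n = 16$
$v = 126$
$\left(-7 + u{\left(n \right)}\right)^{2} + v = \left(-7 - 4\right)^{2} + 126 = \left(-11\right)^{2} + 126 = 121 + 126 = 247$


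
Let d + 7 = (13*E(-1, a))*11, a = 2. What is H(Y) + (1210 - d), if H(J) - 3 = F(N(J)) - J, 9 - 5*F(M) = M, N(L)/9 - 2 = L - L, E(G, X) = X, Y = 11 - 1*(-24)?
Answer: 4486/5 ≈ 897.20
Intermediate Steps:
Y = 35 (Y = 11 + 24 = 35)
N(L) = 18 (N(L) = 18 + 9*(L - L) = 18 + 9*0 = 18 + 0 = 18)
F(M) = 9/5 - M/5
d = 279 (d = -7 + (13*2)*11 = -7 + 26*11 = -7 + 286 = 279)
H(J) = 6/5 - J (H(J) = 3 + ((9/5 - ⅕*18) - J) = 3 + ((9/5 - 18/5) - J) = 3 + (-9/5 - J) = 6/5 - J)
H(Y) + (1210 - d) = (6/5 - 1*35) + (1210 - 1*279) = (6/5 - 35) + (1210 - 279) = -169/5 + 931 = 4486/5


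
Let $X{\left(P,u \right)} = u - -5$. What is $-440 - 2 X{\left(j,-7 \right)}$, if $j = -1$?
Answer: $-436$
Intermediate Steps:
$X{\left(P,u \right)} = 5 + u$ ($X{\left(P,u \right)} = u + 5 = 5 + u$)
$-440 - 2 X{\left(j,-7 \right)} = -440 - 2 \left(5 - 7\right) = -440 - 2 \left(-2\right) = -440 - -4 = -440 + 4 = -436$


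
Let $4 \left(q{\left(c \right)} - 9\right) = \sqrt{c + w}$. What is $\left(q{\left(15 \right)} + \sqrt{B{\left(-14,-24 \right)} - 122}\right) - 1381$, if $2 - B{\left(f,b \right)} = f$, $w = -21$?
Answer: $-1372 + i \sqrt{106} + \frac{i \sqrt{6}}{4} \approx -1372.0 + 10.908 i$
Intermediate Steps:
$B{\left(f,b \right)} = 2 - f$
$q{\left(c \right)} = 9 + \frac{\sqrt{-21 + c}}{4}$ ($q{\left(c \right)} = 9 + \frac{\sqrt{c - 21}}{4} = 9 + \frac{\sqrt{-21 + c}}{4}$)
$\left(q{\left(15 \right)} + \sqrt{B{\left(-14,-24 \right)} - 122}\right) - 1381 = \left(\left(9 + \frac{\sqrt{-21 + 15}}{4}\right) + \sqrt{\left(2 - -14\right) - 122}\right) - 1381 = \left(\left(9 + \frac{\sqrt{-6}}{4}\right) + \sqrt{\left(2 + 14\right) - 122}\right) - 1381 = \left(\left(9 + \frac{i \sqrt{6}}{4}\right) + \sqrt{16 - 122}\right) - 1381 = \left(\left(9 + \frac{i \sqrt{6}}{4}\right) + \sqrt{-106}\right) - 1381 = \left(\left(9 + \frac{i \sqrt{6}}{4}\right) + i \sqrt{106}\right) - 1381 = \left(9 + i \sqrt{106} + \frac{i \sqrt{6}}{4}\right) - 1381 = -1372 + i \sqrt{106} + \frac{i \sqrt{6}}{4}$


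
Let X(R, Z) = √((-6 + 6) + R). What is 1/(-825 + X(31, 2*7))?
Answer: -825/680594 - √31/680594 ≈ -0.0012204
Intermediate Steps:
X(R, Z) = √R (X(R, Z) = √(0 + R) = √R)
1/(-825 + X(31, 2*7)) = 1/(-825 + √31)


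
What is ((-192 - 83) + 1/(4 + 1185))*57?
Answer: -18637518/1189 ≈ -15675.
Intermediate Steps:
((-192 - 83) + 1/(4 + 1185))*57 = (-275 + 1/1189)*57 = -326974/1189*57 = -18637518/1189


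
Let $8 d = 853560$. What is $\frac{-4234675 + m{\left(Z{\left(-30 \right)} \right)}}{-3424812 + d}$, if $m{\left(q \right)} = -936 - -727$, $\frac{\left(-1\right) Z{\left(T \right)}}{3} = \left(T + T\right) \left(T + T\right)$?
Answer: $\frac{1411628}{1106039} \approx 1.2763$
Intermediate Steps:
$d = 106695$ ($d = \frac{1}{8} \cdot 853560 = 106695$)
$Z{\left(T \right)} = - 12 T^{2}$ ($Z{\left(T \right)} = - 3 \left(T + T\right) \left(T + T\right) = - 3 \cdot 2 T 2 T = - 3 \cdot 4 T^{2} = - 12 T^{2}$)
$m{\left(q \right)} = -209$ ($m{\left(q \right)} = -936 + 727 = -209$)
$\frac{-4234675 + m{\left(Z{\left(-30 \right)} \right)}}{-3424812 + d} = \frac{-4234675 - 209}{-3424812 + 106695} = - \frac{4234884}{-3318117} = \left(-4234884\right) \left(- \frac{1}{3318117}\right) = \frac{1411628}{1106039}$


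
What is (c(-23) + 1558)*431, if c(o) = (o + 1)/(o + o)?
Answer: 15449195/23 ≈ 6.7170e+5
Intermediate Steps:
c(o) = (1 + o)/(2*o) (c(o) = (1 + o)/((2*o)) = (1 + o)*(1/(2*o)) = (1 + o)/(2*o))
(c(-23) + 1558)*431 = ((½)*(1 - 23)/(-23) + 1558)*431 = ((½)*(-1/23)*(-22) + 1558)*431 = (11/23 + 1558)*431 = (35845/23)*431 = 15449195/23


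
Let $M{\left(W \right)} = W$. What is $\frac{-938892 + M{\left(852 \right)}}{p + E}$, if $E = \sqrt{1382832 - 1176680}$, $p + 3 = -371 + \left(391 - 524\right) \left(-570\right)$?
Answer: $- \frac{2948416060}{237099331} + \frac{78170 \sqrt{51538}}{237099331} \approx -12.361$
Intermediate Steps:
$p = 75436$ ($p = -3 - \left(371 - \left(391 - 524\right) \left(-570\right)\right) = -3 - -75439 = -3 + \left(-371 + 75810\right) = -3 + 75439 = 75436$)
$E = 2 \sqrt{51538}$ ($E = \sqrt{206152} = 2 \sqrt{51538} \approx 454.04$)
$\frac{-938892 + M{\left(852 \right)}}{p + E} = \frac{-938892 + 852}{75436 + 2 \sqrt{51538}} = - \frac{938040}{75436 + 2 \sqrt{51538}}$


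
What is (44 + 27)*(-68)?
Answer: -4828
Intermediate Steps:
(44 + 27)*(-68) = 71*(-68) = -4828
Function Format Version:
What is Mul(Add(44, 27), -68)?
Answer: -4828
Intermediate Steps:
Mul(Add(44, 27), -68) = Mul(71, -68) = -4828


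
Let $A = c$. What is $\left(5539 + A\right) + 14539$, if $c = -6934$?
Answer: $13144$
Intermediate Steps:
$A = -6934$
$\left(5539 + A\right) + 14539 = \left(5539 - 6934\right) + 14539 = -1395 + 14539 = 13144$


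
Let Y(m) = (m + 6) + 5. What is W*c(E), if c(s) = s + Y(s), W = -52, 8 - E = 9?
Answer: -468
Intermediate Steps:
Y(m) = 11 + m (Y(m) = (6 + m) + 5 = 11 + m)
E = -1 (E = 8 - 1*9 = 8 - 9 = -1)
c(s) = 11 + 2*s (c(s) = s + (11 + s) = 11 + 2*s)
W*c(E) = -52*(11 + 2*(-1)) = -52*(11 - 2) = -52*9 = -468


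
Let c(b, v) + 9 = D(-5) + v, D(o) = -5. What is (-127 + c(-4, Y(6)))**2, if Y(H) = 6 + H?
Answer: 16641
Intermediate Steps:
c(b, v) = -14 + v (c(b, v) = -9 + (-5 + v) = -14 + v)
(-127 + c(-4, Y(6)))**2 = (-127 + (-14 + (6 + 6)))**2 = (-127 + (-14 + 12))**2 = (-127 - 2)**2 = (-129)**2 = 16641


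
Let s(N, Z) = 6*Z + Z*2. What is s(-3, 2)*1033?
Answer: 16528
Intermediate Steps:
s(N, Z) = 8*Z (s(N, Z) = 6*Z + 2*Z = 8*Z)
s(-3, 2)*1033 = (8*2)*1033 = 16*1033 = 16528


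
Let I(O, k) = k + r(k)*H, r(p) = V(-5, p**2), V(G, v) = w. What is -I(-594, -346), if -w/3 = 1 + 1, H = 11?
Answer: 412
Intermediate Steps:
w = -6 (w = -3*(1 + 1) = -3*2 = -6)
V(G, v) = -6
r(p) = -6
I(O, k) = -66 + k (I(O, k) = k - 6*11 = k - 66 = -66 + k)
-I(-594, -346) = -(-66 - 346) = -1*(-412) = 412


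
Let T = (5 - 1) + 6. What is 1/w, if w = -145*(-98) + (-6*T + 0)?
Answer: 1/14150 ≈ 7.0671e-5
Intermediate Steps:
T = 10 (T = 4 + 6 = 10)
w = 14150 (w = -145*(-98) + (-6*10 + 0) = 14210 + (-60 + 0) = 14210 - 60 = 14150)
1/w = 1/14150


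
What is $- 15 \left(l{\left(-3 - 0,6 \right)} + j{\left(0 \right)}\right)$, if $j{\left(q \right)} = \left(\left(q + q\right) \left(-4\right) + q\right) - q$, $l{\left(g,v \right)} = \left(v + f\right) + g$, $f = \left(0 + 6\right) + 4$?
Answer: $-195$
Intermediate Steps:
$f = 10$ ($f = 6 + 4 = 10$)
$l{\left(g,v \right)} = 10 + g + v$ ($l{\left(g,v \right)} = \left(v + 10\right) + g = \left(10 + v\right) + g = 10 + g + v$)
$j{\left(q \right)} = - 8 q$ ($j{\left(q \right)} = \left(2 q \left(-4\right) + q\right) - q = \left(- 8 q + q\right) - q = - 7 q - q = - 8 q$)
$- 15 \left(l{\left(-3 - 0,6 \right)} + j{\left(0 \right)}\right) = - 15 \left(\left(10 - 3 + 6\right) - 0\right) = - 15 \left(\left(10 + \left(-3 + 0\right) + 6\right) + 0\right) = - 15 \left(\left(10 - 3 + 6\right) + 0\right) = - 15 \left(13 + 0\right) = \left(-15\right) 13 = -195$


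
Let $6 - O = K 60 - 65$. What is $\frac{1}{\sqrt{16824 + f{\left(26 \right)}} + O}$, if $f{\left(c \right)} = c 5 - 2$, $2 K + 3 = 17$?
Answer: $- \frac{349}{104849} - \frac{2 \sqrt{4238}}{104849} \approx -0.0045704$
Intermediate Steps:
$K = 7$ ($K = - \frac{3}{2} + \frac{1}{2} \cdot 17 = - \frac{3}{2} + \frac{17}{2} = 7$)
$f{\left(c \right)} = -2 + 5 c$ ($f{\left(c \right)} = 5 c - 2 = -2 + 5 c$)
$O = -349$ ($O = 6 - \left(7 \cdot 60 - 65\right) = 6 - \left(420 - 65\right) = 6 - 355 = -349$)
$\frac{1}{\sqrt{16824 + f{\left(26 \right)}} + O} = \frac{1}{\sqrt{16824 + \left(-2 + 5 \cdot 26\right)} - 349} = \frac{1}{\sqrt{16824 + \left(-2 + 130\right)} - 349} = \frac{1}{\sqrt{16824 + 128} - 349} = \frac{1}{\sqrt{16952} - 349} = \frac{1}{2 \sqrt{4238} - 349} = \frac{1}{-349 + 2 \sqrt{4238}}$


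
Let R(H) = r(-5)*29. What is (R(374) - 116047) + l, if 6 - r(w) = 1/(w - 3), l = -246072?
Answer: -2895531/8 ≈ -3.6194e+5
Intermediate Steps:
r(w) = 6 - 1/(-3 + w) (r(w) = 6 - 1/(w - 3) = 6 - 1/(-3 + w))
R(H) = 1421/8 (R(H) = ((-19 + 6*(-5))/(-3 - 5))*29 = ((-19 - 30)/(-8))*29 = -⅛*(-49)*29 = (49/8)*29 = 1421/8)
(R(374) - 116047) + l = (1421/8 - 116047) - 246072 = -926955/8 - 246072 = -2895531/8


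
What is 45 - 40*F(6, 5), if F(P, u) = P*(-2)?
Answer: 525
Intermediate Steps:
F(P, u) = -2*P
45 - 40*F(6, 5) = 45 - (-80)*6 = 45 - 40*(-12) = 45 + 480 = 525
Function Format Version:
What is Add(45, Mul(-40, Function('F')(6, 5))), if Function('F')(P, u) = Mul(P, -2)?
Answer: 525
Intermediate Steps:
Function('F')(P, u) = Mul(-2, P)
Add(45, Mul(-40, Function('F')(6, 5))) = Add(45, Mul(-40, Mul(-2, 6))) = Add(45, Mul(-40, -12)) = Add(45, 480) = 525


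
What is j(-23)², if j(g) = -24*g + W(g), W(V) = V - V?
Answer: 304704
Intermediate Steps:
W(V) = 0
j(g) = -24*g (j(g) = -24*g + 0 = -24*g)
j(-23)² = (-24*(-23))² = 552² = 304704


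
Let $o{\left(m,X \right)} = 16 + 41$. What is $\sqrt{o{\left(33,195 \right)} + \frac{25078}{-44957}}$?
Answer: $\frac{\sqrt{114077083747}}{44957} \approx 7.5128$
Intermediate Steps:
$o{\left(m,X \right)} = 57$
$\sqrt{o{\left(33,195 \right)} + \frac{25078}{-44957}} = \sqrt{57 + \frac{25078}{-44957}} = \sqrt{57 + 25078 \left(- \frac{1}{44957}\right)} = \sqrt{57 - \frac{25078}{44957}} = \sqrt{\frac{2537471}{44957}} = \frac{\sqrt{114077083747}}{44957}$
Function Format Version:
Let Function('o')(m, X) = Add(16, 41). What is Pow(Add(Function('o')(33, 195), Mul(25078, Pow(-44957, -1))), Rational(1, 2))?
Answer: Mul(Rational(1, 44957), Pow(114077083747, Rational(1, 2))) ≈ 7.5128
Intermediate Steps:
Function('o')(m, X) = 57
Pow(Add(Function('o')(33, 195), Mul(25078, Pow(-44957, -1))), Rational(1, 2)) = Pow(Add(57, Mul(25078, Pow(-44957, -1))), Rational(1, 2)) = Pow(Add(57, Mul(25078, Rational(-1, 44957))), Rational(1, 2)) = Pow(Add(57, Rational(-25078, 44957)), Rational(1, 2)) = Pow(Rational(2537471, 44957), Rational(1, 2)) = Mul(Rational(1, 44957), Pow(114077083747, Rational(1, 2)))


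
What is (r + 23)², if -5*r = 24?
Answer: 8281/25 ≈ 331.24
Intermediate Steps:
r = -24/5 (r = -⅕*24 = -24/5 ≈ -4.8000)
(r + 23)² = (-24/5 + 23)² = (91/5)² = 8281/25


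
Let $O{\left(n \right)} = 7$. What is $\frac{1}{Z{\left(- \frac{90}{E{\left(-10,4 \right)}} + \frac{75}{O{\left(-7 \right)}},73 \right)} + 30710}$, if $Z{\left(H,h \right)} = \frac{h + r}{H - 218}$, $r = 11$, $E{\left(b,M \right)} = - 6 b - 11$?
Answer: $\frac{10247}{314681254} \approx 3.2563 \cdot 10^{-5}$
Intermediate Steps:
$E{\left(b,M \right)} = -11 - 6 b$
$Z{\left(H,h \right)} = \frac{11 + h}{-218 + H}$ ($Z{\left(H,h \right)} = \frac{h + 11}{H - 218} = \frac{11 + h}{-218 + H}$)
$\frac{1}{Z{\left(- \frac{90}{E{\left(-10,4 \right)}} + \frac{75}{O{\left(-7 \right)}},73 \right)} + 30710} = \frac{1}{\frac{11 + 73}{-218 + \left(- \frac{90}{-11 - -60} + \frac{75}{7}\right)} + 30710} = \frac{1}{\frac{1}{-218 + \left(- \frac{90}{-11 + 60} + 75 \cdot \frac{1}{7}\right)} 84 + 30710} = \frac{1}{\frac{1}{-218 + \left(- \frac{90}{49} + \frac{75}{7}\right)} 84 + 30710} = \frac{1}{\frac{1}{-218 + \frac{435}{49}} \cdot 84 + 30710} = \frac{1}{\frac{1}{- \frac{10247}{49}} \cdot 84 + 30710} = \frac{1}{\left(- \frac{49}{10247}\right) 84 + 30710} = \frac{1}{- \frac{4116}{10247} + 30710} = \frac{1}{\frac{314681254}{10247}} = \frac{10247}{314681254}$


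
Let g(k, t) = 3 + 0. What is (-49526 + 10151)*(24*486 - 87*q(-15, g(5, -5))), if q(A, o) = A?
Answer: -510654375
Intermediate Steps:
g(k, t) = 3
(-49526 + 10151)*(24*486 - 87*q(-15, g(5, -5))) = (-49526 + 10151)*(24*486 - 87*(-15)) = -39375*(11664 + 1305) = -39375*12969 = -510654375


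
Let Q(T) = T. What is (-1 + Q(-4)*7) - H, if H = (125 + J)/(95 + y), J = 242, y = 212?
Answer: -9270/307 ≈ -30.195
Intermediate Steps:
H = 367/307 (H = (125 + 242)/(95 + 212) = 367/307 ≈ 1.1954)
(-1 + Q(-4)*7) - H = (-1 - 4*7) - 1*367/307 = (-1 - 28) - 367/307 = -29 - 367/307 = -9270/307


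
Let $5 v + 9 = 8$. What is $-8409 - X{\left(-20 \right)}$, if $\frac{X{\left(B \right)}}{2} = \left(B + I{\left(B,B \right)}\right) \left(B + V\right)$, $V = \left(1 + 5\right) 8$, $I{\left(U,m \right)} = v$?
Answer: $- \frac{36389}{5} \approx -7277.8$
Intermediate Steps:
$v = - \frac{1}{5}$ ($v = - \frac{9}{5} + \frac{1}{5} \cdot 8 = - \frac{9}{5} + \frac{8}{5} = - \frac{1}{5} \approx -0.2$)
$I{\left(U,m \right)} = - \frac{1}{5}$
$V = 48$ ($V = 6 \cdot 8 = 48$)
$X{\left(B \right)} = 2 \left(48 + B\right) \left(- \frac{1}{5} + B\right)$ ($X{\left(B \right)} = 2 \left(B - \frac{1}{5}\right) \left(B + 48\right) = 2 \left(- \frac{1}{5} + B\right) \left(48 + B\right) = 2 \left(48 + B\right) \left(- \frac{1}{5} + B\right)$)
$-8409 - X{\left(-20 \right)} = -8409 - \left(- \frac{96}{5} + 2 \left(-20\right)^{2} + \frac{478}{5} \left(-20\right)\right) = -8409 - \left(- \frac{96}{5} + 2 \cdot 400 - 1912\right) = -8409 - \left(- \frac{96}{5} + 800 - 1912\right) = -8409 - - \frac{5656}{5} = -8409 + \frac{5656}{5} = - \frac{36389}{5}$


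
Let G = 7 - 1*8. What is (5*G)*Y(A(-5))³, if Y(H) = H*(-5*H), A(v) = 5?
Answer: 9765625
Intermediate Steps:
Y(H) = -5*H²
G = -1 (G = 7 - 8 = -1)
(5*G)*Y(A(-5))³ = (5*(-1))*(-5*5²)³ = -5*(-5*25)³ = -5*(-125)³ = -5*(-1953125) = 9765625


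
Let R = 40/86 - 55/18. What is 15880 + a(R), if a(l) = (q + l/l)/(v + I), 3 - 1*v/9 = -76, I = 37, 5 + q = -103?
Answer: 11878133/748 ≈ 15880.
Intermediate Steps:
q = -108 (q = -5 - 103 = -108)
R = -2005/774 (R = 40*(1/86) - 55*1/18 = 20/43 - 55/18 = -2005/774 ≈ -2.5904)
v = 711 (v = 27 - 9*(-76) = 27 + 684 = 711)
a(l) = -107/748 (a(l) = (-108 + l/l)/(711 + 37) = (-108 + 1)/748 = -107*1/748 = -107/748)
15880 + a(R) = 15880 - 107/748 = 11878133/748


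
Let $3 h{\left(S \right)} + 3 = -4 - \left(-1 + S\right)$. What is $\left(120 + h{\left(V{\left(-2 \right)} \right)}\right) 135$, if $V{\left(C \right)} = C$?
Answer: $16020$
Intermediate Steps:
$h{\left(S \right)} = -2 - \frac{S}{3}$ ($h{\left(S \right)} = -1 + \frac{-4 - \left(-1 + S\right)}{3} = -1 + \frac{-3 - S}{3} = -1 - \left(1 + \frac{S}{3}\right) = -2 - \frac{S}{3}$)
$\left(120 + h{\left(V{\left(-2 \right)} \right)}\right) 135 = \left(120 - \frac{4}{3}\right) 135 = \frac{356}{3} \cdot 135 = 16020$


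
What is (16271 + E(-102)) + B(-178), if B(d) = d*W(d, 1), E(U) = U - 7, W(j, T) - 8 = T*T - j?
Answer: -17124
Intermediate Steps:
W(j, T) = 8 + T**2 - j (W(j, T) = 8 + (T*T - j) = 8 + (T**2 - j) = 8 + T**2 - j)
E(U) = -7 + U
B(d) = d*(9 - d) (B(d) = d*(8 + 1**2 - d) = d*(8 + 1 - d) = d*(9 - d))
(16271 + E(-102)) + B(-178) = (16271 + (-7 - 102)) - 178*(9 - 1*(-178)) = (16271 - 109) - 178*(9 + 178) = 16162 - 178*187 = 16162 - 33286 = -17124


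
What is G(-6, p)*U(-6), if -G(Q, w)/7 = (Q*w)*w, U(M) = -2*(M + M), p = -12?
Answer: 145152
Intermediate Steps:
U(M) = -4*M
G(Q, w) = -7*Q*w² (G(Q, w) = -7*Q*w*w = -7*Q*w²)
G(-6, p)*U(-6) = (-7*(-6)*(-12)²)*(-4*(-6)) = -7*(-6)*144*24 = 6048*24 = 145152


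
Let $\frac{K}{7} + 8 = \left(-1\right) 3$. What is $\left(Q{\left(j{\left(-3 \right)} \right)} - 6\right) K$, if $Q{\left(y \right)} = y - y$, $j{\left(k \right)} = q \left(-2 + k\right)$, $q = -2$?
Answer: $462$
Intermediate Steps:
$j{\left(k \right)} = 4 - 2 k$ ($j{\left(k \right)} = - 2 \left(-2 + k\right) = 4 - 2 k$)
$Q{\left(y \right)} = 0$
$K = -77$ ($K = -56 + 7 \left(\left(-1\right) 3\right) = -56 + 7 \left(-3\right) = -56 - 21 = -77$)
$\left(Q{\left(j{\left(-3 \right)} \right)} - 6\right) K = \left(0 - 6\right) \left(-77\right) = \left(-6\right) \left(-77\right) = 462$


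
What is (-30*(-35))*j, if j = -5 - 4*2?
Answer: -13650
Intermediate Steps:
j = -13 (j = -5 - 8 = -13)
(-30*(-35))*j = -30*(-35)*(-13) = 1050*(-13) = -13650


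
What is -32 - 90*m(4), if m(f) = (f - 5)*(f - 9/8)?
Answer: 907/4 ≈ 226.75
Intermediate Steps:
m(f) = (-5 + f)*(-9/8 + f) (m(f) = (-5 + f)*(f - 9*1/8) = (-5 + f)*(f - 9/8) = (-5 + f)*(-9/8 + f))
-32 - 90*m(4) = -32 - 90*(45/8 + 4**2 - 49/8*4) = -32 - 90*(45/8 + 16 - 49/2) = -32 - 90*(-23/8) = -32 + 1035/4 = 907/4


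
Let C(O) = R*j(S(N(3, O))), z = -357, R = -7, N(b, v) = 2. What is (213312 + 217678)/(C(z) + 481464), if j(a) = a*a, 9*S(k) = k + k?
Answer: 17455095/19499236 ≈ 0.89517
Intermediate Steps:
S(k) = 2*k/9 (S(k) = (k + k)/9 = (2*k)/9 = 2*k/9)
j(a) = a²
C(O) = -112/81 (C(O) = -7*((2/9)*2)² = -7*(4/9)² = -7*16/81 = -112/81)
(213312 + 217678)/(C(z) + 481464) = (213312 + 217678)/(-112/81 + 481464) = 430990/(38998472/81) = 430990*(81/38998472) = 17455095/19499236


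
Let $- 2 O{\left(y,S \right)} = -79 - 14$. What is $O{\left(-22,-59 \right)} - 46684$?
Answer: $- \frac{93275}{2} \approx -46638.0$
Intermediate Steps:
$O{\left(y,S \right)} = \frac{93}{2}$ ($O{\left(y,S \right)} = - \frac{-79 - 14}{2} = \left(- \frac{1}{2}\right) \left(-93\right) = \frac{93}{2}$)
$O{\left(-22,-59 \right)} - 46684 = \frac{93}{2} - 46684 = - \frac{93275}{2}$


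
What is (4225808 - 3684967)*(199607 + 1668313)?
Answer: 1010247720720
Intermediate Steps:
(4225808 - 3684967)*(199607 + 1668313) = 540841*1867920 = 1010247720720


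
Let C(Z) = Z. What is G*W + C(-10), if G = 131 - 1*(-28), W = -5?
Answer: -805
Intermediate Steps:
G = 159 (G = 131 + 28 = 159)
G*W + C(-10) = 159*(-5) - 10 = -795 - 10 = -805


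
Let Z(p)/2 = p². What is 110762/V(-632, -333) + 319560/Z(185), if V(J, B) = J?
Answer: -368984849/2163020 ≈ -170.59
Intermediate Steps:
Z(p) = 2*p²
110762/V(-632, -333) + 319560/Z(185) = 110762/(-632) + 319560/((2*185²)) = 110762*(-1/632) + 319560/((2*34225)) = -55381/316 + 319560/68450 = -55381/316 + 319560*(1/68450) = -55381/316 + 31956/6845 = -368984849/2163020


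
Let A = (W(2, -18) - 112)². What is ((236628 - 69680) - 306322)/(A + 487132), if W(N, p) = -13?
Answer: -139374/502757 ≈ -0.27722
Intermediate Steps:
A = 15625 (A = (-13 - 112)² = (-125)² = 15625)
((236628 - 69680) - 306322)/(A + 487132) = ((236628 - 69680) - 306322)/(15625 + 487132) = (166948 - 306322)/502757 = -139374*1/502757 = -139374/502757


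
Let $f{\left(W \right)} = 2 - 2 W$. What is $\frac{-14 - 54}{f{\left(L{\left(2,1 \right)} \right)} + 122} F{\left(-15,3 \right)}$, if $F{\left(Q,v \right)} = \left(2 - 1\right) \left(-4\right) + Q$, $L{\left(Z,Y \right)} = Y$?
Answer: $\frac{646}{61} \approx 10.59$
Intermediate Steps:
$F{\left(Q,v \right)} = -4 + Q$ ($F{\left(Q,v \right)} = 1 \left(-4\right) + Q = -4 + Q$)
$\frac{-14 - 54}{f{\left(L{\left(2,1 \right)} \right)} + 122} F{\left(-15,3 \right)} = \frac{-14 - 54}{\left(2 - 2\right) + 122} \left(-4 - 15\right) = - \frac{68}{\left(2 - 2\right) + 122} \left(-19\right) = - \frac{68}{0 + 122} \left(-19\right) = - \frac{68}{122} \left(-19\right) = \left(-68\right) \frac{1}{122} \left(-19\right) = \left(- \frac{34}{61}\right) \left(-19\right) = \frac{646}{61}$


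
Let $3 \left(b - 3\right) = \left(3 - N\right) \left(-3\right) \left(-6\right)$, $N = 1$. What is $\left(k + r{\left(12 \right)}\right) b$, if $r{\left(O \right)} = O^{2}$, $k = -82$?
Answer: $930$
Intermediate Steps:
$b = 15$ ($b = 3 + \frac{\left(3 - 1\right) \left(-3\right) \left(-6\right)}{3} = 3 + \frac{2 \left(-3\right) \left(-6\right)}{3} = 3 + \frac{\left(-6\right) \left(-6\right)}{3} = 3 + \frac{1}{3} \cdot 36 = 3 + 12 = 15$)
$\left(k + r{\left(12 \right)}\right) b = \left(-82 + 12^{2}\right) 15 = \left(-82 + 144\right) 15 = 62 \cdot 15 = 930$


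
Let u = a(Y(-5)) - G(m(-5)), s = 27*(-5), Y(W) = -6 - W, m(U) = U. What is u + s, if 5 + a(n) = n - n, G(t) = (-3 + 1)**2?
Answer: -144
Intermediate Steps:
s = -135
G(t) = 4 (G(t) = (-2)**2 = 4)
a(n) = -5 (a(n) = -5 + (n - n) = -5 + 0 = -5)
u = -9 (u = -5 - 1*4 = -5 - 4 = -9)
u + s = -9 - 135 = -144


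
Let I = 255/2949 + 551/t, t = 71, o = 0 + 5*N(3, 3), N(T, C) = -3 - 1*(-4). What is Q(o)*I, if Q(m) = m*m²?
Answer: 68458500/69793 ≈ 980.88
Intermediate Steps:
N(T, C) = 1 (N(T, C) = -3 + 4 = 1)
o = 5 (o = 0 + 5*1 = 0 + 5 = 5)
Q(m) = m³
I = 547668/69793 (I = 255/2949 + 551/71 = 255*(1/2949) + 551*(1/71) = 85/983 + 551/71 = 547668/69793 ≈ 7.8470)
Q(o)*I = 5³*(547668/69793) = 125*(547668/69793) = 68458500/69793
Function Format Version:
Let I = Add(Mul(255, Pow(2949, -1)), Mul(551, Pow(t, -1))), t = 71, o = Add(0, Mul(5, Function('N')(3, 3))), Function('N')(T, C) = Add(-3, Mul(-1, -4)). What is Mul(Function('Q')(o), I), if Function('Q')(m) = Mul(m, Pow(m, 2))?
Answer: Rational(68458500, 69793) ≈ 980.88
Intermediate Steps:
Function('N')(T, C) = 1 (Function('N')(T, C) = Add(-3, 4) = 1)
o = 5 (o = Add(0, Mul(5, 1)) = Add(0, 5) = 5)
Function('Q')(m) = Pow(m, 3)
I = Rational(547668, 69793) (I = Add(Mul(255, Pow(2949, -1)), Mul(551, Pow(71, -1))) = Add(Mul(255, Rational(1, 2949)), Mul(551, Rational(1, 71))) = Add(Rational(85, 983), Rational(551, 71)) = Rational(547668, 69793) ≈ 7.8470)
Mul(Function('Q')(o), I) = Mul(Pow(5, 3), Rational(547668, 69793)) = Mul(125, Rational(547668, 69793)) = Rational(68458500, 69793)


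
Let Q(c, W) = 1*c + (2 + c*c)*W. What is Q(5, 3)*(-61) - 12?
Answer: -5258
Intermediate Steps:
Q(c, W) = c + W*(2 + c**2) (Q(c, W) = c + (2 + c**2)*W = c + W*(2 + c**2))
Q(5, 3)*(-61) - 12 = (5 + 2*3 + 3*5**2)*(-61) - 12 = (5 + 6 + 3*25)*(-61) - 12 = (5 + 6 + 75)*(-61) - 12 = 86*(-61) - 12 = -5246 - 12 = -5258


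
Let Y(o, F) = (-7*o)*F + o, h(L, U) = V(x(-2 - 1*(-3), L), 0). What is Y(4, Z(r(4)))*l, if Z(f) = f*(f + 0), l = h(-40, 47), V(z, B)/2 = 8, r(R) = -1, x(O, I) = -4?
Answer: -384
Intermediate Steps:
V(z, B) = 16 (V(z, B) = 2*8 = 16)
h(L, U) = 16
l = 16
Z(f) = f² (Z(f) = f*f = f²)
Y(o, F) = o - 7*F*o (Y(o, F) = -7*F*o + o = o - 7*F*o)
Y(4, Z(r(4)))*l = (4*(1 - 7*(-1)²))*16 = (4*(1 - 7*1))*16 = (4*(1 - 7))*16 = (4*(-6))*16 = -24*16 = -384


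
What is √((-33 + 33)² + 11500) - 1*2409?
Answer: -2409 + 10*√115 ≈ -2301.8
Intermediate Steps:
√((-33 + 33)² + 11500) - 1*2409 = √(0² + 11500) - 2409 = √(0 + 11500) - 2409 = √11500 - 2409 = 10*√115 - 2409 = -2409 + 10*√115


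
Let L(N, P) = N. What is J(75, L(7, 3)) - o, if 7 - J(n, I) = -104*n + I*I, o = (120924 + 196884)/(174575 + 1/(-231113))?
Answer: 52155850108998/6724425329 ≈ 7756.2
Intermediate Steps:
o = 12241593384/6724425329 (o = 317808/(174575 - 1/231113) = 317808/(40346551974/231113) = 317808*(231113/40346551974) = 12241593384/6724425329 ≈ 1.8205)
J(n, I) = 7 - I**2 + 104*n (J(n, I) = 7 - (-104*n + I*I) = 7 - (-104*n + I**2) = 7 - (I**2 - 104*n) = 7 + (-I**2 + 104*n) = 7 - I**2 + 104*n)
J(75, L(7, 3)) - o = (7 - 1*7**2 + 104*75) - 1*12241593384/6724425329 = (7 - 1*49 + 7800) - 12241593384/6724425329 = (7 - 49 + 7800) - 12241593384/6724425329 = 7758 - 12241593384/6724425329 = 52155850108998/6724425329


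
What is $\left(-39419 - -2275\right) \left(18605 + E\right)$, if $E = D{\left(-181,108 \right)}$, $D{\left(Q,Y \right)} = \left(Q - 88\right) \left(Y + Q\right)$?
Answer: $-1420460848$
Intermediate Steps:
$D{\left(Q,Y \right)} = \left(-88 + Q\right) \left(Q + Y\right)$
$E = 19637$ ($E = \left(-181\right)^{2} - -15928 - 9504 - 19548 = 32761 + 15928 - 9504 - 19548 = 19637$)
$\left(-39419 - -2275\right) \left(18605 + E\right) = \left(-39419 - -2275\right) \left(18605 + 19637\right) = \left(-39419 + 2275\right) 38242 = \left(-37144\right) 38242 = -1420460848$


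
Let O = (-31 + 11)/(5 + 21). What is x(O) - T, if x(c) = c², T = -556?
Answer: 94064/169 ≈ 556.59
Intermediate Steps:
O = -10/13 (O = -20/26 = -20*1/26 = -10/13 ≈ -0.76923)
x(O) - T = (-10/13)² - 1*(-556) = 100/169 + 556 = 94064/169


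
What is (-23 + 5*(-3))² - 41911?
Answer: -40467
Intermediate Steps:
(-23 + 5*(-3))² - 41911 = (-23 - 15)² - 41911 = (-38)² - 41911 = 1444 - 41911 = -40467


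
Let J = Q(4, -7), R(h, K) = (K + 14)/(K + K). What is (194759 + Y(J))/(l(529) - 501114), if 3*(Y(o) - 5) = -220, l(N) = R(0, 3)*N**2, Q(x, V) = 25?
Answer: 1168144/1750613 ≈ 0.66728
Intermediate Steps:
R(h, K) = (14 + K)/(2*K) (R(h, K) = (14 + K)/((2*K)) = (14 + K)*(1/(2*K)) = (14 + K)/(2*K))
l(N) = 17*N**2/6 (l(N) = ((1/2)*(14 + 3)/3)*N**2 = ((1/2)*(1/3)*17)*N**2 = 17*N**2/6)
J = 25
Y(o) = -205/3 (Y(o) = 5 + (1/3)*(-220) = 5 - 220/3 = -205/3)
(194759 + Y(J))/(l(529) - 501114) = (194759 - 205/3)/((17/6)*529**2 - 501114) = 584072/(3*((17/6)*279841 - 501114)) = 584072/(3*(4757297/6 - 501114)) = 584072/(3*(1750613/6)) = (584072/3)*(6/1750613) = 1168144/1750613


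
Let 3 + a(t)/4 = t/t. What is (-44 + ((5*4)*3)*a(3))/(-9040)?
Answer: 131/2260 ≈ 0.057965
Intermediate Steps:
a(t) = -8 (a(t) = -12 + 4*(t/t) = -12 + 4*1 = -12 + 4 = -8)
(-44 + ((5*4)*3)*a(3))/(-9040) = (-44 + ((5*4)*3)*(-8))/(-9040) = (-44 + (20*3)*(-8))*(-1/9040) = (-44 + 60*(-8))*(-1/9040) = (-44 - 480)*(-1/9040) = -524*(-1/9040) = 131/2260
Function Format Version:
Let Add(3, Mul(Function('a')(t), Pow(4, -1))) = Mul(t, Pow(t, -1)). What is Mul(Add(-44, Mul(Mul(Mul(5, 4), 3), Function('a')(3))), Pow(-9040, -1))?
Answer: Rational(131, 2260) ≈ 0.057965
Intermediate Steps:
Function('a')(t) = -8 (Function('a')(t) = Add(-12, Mul(4, Mul(t, Pow(t, -1)))) = Add(-12, Mul(4, 1)) = Add(-12, 4) = -8)
Mul(Add(-44, Mul(Mul(Mul(5, 4), 3), Function('a')(3))), Pow(-9040, -1)) = Mul(Add(-44, Mul(Mul(Mul(5, 4), 3), -8)), Pow(-9040, -1)) = Mul(Add(-44, Mul(Mul(20, 3), -8)), Rational(-1, 9040)) = Mul(Add(-44, Mul(60, -8)), Rational(-1, 9040)) = Mul(Add(-44, -480), Rational(-1, 9040)) = Mul(-524, Rational(-1, 9040)) = Rational(131, 2260)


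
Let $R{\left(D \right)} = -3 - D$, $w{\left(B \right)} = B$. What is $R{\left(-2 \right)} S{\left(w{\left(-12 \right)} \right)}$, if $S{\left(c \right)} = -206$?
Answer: $206$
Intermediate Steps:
$R{\left(-2 \right)} S{\left(w{\left(-12 \right)} \right)} = \left(-3 - -2\right) \left(-206\right) = \left(-3 + 2\right) \left(-206\right) = \left(-1\right) \left(-206\right) = 206$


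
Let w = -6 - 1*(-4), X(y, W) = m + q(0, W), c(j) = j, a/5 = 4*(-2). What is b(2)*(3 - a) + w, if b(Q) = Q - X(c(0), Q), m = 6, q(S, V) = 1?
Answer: -217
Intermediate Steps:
a = -40 (a = 5*(4*(-2)) = 5*(-8) = -40)
X(y, W) = 7 (X(y, W) = 6 + 1 = 7)
w = -2 (w = -6 + 4 = -2)
b(Q) = -7 + Q (b(Q) = Q - 1*7 = Q - 7 = -7 + Q)
b(2)*(3 - a) + w = (-7 + 2)*(3 - 1*(-40)) - 2 = -5*(3 + 40) - 2 = -5*43 - 2 = -215 - 2 = -217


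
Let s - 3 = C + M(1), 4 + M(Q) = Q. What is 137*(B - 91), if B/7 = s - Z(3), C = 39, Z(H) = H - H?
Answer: 24934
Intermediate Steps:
M(Q) = -4 + Q
Z(H) = 0
s = 39 (s = 3 + (39 + (-4 + 1)) = 3 + (39 - 3) = 3 + 36 = 39)
B = 273 (B = 7*(39 - 1*0) = 7*(39 + 0) = 7*39 = 273)
137*(B - 91) = 137*(273 - 91) = 137*182 = 24934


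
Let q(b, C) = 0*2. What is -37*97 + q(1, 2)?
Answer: -3589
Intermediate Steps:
q(b, C) = 0
-37*97 + q(1, 2) = -37*97 + 0 = -3589 + 0 = -3589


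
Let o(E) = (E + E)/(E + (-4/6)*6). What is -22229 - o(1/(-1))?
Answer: -111147/5 ≈ -22229.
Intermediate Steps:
o(E) = 2*E/(-4 + E) (o(E) = (2*E)/(E + ((⅙)*(-4))*6) = (2*E)/(E - ⅔*6) = (2*E)/(E - 4) = (2*E)/(-4 + E) = 2*E/(-4 + E))
-22229 - o(1/(-1)) = -22229 - 2/((-1)*(-4 + 1/(-1))) = -22229 - 2*(-1)/(-4 - 1) = -22229 - 2*(-1)/(-5) = -22229 - 2*(-1)*(-1)/5 = -22229 - 1*⅖ = -22229 - ⅖ = -111147/5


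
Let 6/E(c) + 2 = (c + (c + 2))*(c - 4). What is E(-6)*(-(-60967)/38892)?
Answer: 60967/635236 ≈ 0.095975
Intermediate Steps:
E(c) = 6/(-2 + (-4 + c)*(2 + 2*c)) (E(c) = 6/(-2 + (c + (c + 2))*(c - 4)) = 6/(-2 + (c + (2 + c))*(-4 + c)) = 6/(-2 + (2 + 2*c)*(-4 + c)) = 6/(-2 + (-4 + c)*(2 + 2*c)))
E(-6)*(-(-60967)/38892) = (3/(-5 + (-6)² - 3*(-6)))*(-(-60967)/38892) = (3/(-5 + 36 + 18))*(-(-60967)/38892) = (3/49)*(-1*(-60967/38892)) = (3*(1/49))*(60967/38892) = (3/49)*(60967/38892) = 60967/635236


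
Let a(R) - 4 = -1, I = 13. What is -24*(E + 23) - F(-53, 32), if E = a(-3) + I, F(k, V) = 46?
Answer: -982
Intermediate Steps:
a(R) = 3 (a(R) = 4 - 1 = 3)
E = 16 (E = 3 + 13 = 16)
-24*(E + 23) - F(-53, 32) = -24*(16 + 23) - 1*46 = -24*39 - 46 = -936 - 46 = -982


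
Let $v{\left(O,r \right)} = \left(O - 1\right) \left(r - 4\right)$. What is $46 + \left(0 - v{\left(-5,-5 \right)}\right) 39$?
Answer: $-2060$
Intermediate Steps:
$v{\left(O,r \right)} = \left(-1 + O\right) \left(-4 + r\right)$
$46 + \left(0 - v{\left(-5,-5 \right)}\right) 39 = 46 + \left(0 - \left(4 - -5 - -20 - -25\right)\right) 39 = 46 + \left(0 - \left(4 + 5 + 20 + 25\right)\right) 39 = 46 + \left(0 - 54\right) 39 = 46 - 2106 = -2060$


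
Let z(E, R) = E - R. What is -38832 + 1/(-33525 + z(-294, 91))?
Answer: -1316793121/33910 ≈ -38832.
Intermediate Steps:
-38832 + 1/(-33525 + z(-294, 91)) = -38832 + 1/(-33525 + (-294 - 1*91)) = -38832 + 1/(-33525 + (-294 - 91)) = -38832 + 1/(-33525 - 385) = -38832 + 1/(-33910) = -38832 - 1/33910 = -1316793121/33910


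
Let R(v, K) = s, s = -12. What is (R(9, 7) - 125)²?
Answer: 18769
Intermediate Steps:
R(v, K) = -12
(R(9, 7) - 125)² = (-12 - 125)² = (-137)² = 18769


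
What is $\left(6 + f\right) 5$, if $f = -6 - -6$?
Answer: $30$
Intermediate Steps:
$f = 0$ ($f = -6 + 6 = 0$)
$\left(6 + f\right) 5 = \left(6 + 0\right) 5 = 6 \cdot 5 = 30$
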